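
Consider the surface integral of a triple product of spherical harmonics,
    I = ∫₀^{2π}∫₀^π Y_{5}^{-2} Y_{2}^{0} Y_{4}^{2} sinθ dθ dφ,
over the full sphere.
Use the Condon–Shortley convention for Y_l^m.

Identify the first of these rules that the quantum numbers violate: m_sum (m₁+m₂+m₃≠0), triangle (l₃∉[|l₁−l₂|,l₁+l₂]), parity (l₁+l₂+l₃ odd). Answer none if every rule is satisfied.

parity

azimuthal sum: -2 + 0 + 2 = 0  ✓
3 ≤ 4 ≤ 7 (triangle on l)  ✓
L = 5 + 2 + 4 = 11 (odd)  ✗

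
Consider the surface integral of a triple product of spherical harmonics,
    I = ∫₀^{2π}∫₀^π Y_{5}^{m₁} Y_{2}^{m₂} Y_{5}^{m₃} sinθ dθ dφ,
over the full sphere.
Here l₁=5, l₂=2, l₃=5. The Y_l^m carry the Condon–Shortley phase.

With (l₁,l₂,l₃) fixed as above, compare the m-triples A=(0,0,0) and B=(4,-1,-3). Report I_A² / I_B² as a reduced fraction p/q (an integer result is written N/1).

l's match ⇒ only the (l;m) 3-j factors differ between A and B.
A: triangle coeff Δ(5,2,5) = 1/38610; Σ_t [0,2]: t=0:+1/2880 t=1:−1/576 t=2:+1/2880 = -1/960; (3j)²=10/429 [(5 2 5; 0 0 0)], sign=+1
B: triangle coeff Δ(5,2,5) = 1/38610; Σ_t [0,1]: t=0:+1/10080 t=1:−1/80640 = 1/11520; (3j)²=49/1430 [(5 2 5; 4 -1 -3)], sign=+1
I_A²/I_B² = (10/429)/(49/1430) = 100/147

100/147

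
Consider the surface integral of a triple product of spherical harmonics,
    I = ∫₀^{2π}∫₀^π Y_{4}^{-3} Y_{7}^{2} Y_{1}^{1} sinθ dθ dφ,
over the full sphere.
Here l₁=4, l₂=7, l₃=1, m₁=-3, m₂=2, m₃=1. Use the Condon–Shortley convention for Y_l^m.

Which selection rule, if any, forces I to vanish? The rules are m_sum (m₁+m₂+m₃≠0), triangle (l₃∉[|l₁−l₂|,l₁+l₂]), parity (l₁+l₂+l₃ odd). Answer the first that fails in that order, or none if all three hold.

triangle

m₁+m₂+m₃ = -3 + 2 + 1 = 0  ✓
triangle: |4−7|=3 ≤ l₃=1 ≤ 4+7=11  ✗
parity: l₁+l₂+l₃ = 12 is even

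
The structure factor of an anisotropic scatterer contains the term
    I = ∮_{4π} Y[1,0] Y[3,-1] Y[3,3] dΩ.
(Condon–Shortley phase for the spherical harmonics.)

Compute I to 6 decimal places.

m-sum = 0 − 1 + 3 = 2 ≠ 0 ⇒ I = 0

0.000000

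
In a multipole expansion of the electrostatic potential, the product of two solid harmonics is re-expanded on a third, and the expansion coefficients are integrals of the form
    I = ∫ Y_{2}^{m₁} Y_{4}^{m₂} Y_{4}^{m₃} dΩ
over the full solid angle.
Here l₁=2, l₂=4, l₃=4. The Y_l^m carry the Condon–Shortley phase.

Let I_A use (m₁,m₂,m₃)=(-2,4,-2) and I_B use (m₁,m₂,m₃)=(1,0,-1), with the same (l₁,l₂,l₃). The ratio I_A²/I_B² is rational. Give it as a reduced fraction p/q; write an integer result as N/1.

Shared (l₁,l₂,l₃)=(2,4,4): N and (l;000)² cancel in I_A²/I_B².
A: Δ = 2!·2!·6!/11! = 1/13860; Racah Σ t=2..2: t=2:+1/2880 = 1/2880; ⇒ 3j(2 4 4; -2 4 -2)² = 2/165, sgn +1
B: Δ = 2!·2!·6!/11! = 1/13860; Racah Σ t=0..1: t=0:+1/96 t=1:−1/72 = -1/288; ⇒ 3j(2 4 4; 1 0 -1)² = 1/462, sgn +1
I_A²/I_B² = (2/165)/(1/462) = 28/5

28/5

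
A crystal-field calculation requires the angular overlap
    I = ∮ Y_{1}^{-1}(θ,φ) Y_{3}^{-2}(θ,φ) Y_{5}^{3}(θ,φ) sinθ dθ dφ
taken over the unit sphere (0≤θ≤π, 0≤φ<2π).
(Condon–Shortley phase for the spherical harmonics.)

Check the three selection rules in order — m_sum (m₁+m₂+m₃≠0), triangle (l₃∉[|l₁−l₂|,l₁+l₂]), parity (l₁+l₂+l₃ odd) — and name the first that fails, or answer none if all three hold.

triangle

azimuthal sum: -1 − 2 + 3 = 0  ✓
2 ≤ 5 ≤ 4 (triangle on l)  ✗
L = 1 + 3 + 5 = 9 (odd)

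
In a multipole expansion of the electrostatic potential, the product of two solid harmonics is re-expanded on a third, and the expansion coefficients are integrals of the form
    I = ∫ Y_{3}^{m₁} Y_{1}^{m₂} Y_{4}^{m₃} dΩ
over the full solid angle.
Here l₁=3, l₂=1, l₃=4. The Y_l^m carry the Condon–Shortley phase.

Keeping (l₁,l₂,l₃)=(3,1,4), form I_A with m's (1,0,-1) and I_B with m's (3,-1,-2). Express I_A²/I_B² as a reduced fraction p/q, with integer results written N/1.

Same 3,1,4: normalisation and zero-m 3j drop out of the ratio.
A: Δ: 0! 6! 2! / 9! → 1/252; sum: t=0:+1/48 = 1/48; 3j²(3 1 4; 1 0 -1) = Δ·Π!·Σ² = 5/84  (sign -1)
B: Δ: 0! 6! 2! / 9! → 1/252; sum: t=0:+1/1440 = 1/1440; 3j²(3 1 4; 3 -1 -2) = Δ·Π!·Σ² = 1/252  (sign +1)
I_A²/I_B² = (5/84)/(1/252) = 15/1

15/1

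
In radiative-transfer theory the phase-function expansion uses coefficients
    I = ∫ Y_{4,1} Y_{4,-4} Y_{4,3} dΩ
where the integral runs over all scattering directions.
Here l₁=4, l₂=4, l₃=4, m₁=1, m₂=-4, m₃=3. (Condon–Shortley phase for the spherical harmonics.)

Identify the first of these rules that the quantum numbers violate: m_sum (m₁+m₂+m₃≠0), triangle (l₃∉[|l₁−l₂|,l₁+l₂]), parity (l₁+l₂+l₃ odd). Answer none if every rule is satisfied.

none

azimuthal sum: 1 − 4 + 3 = 0  ✓
0 ≤ 4 ≤ 8 (triangle on l)  ✓
L = 4 + 4 + 4 = 12 (even)  ✓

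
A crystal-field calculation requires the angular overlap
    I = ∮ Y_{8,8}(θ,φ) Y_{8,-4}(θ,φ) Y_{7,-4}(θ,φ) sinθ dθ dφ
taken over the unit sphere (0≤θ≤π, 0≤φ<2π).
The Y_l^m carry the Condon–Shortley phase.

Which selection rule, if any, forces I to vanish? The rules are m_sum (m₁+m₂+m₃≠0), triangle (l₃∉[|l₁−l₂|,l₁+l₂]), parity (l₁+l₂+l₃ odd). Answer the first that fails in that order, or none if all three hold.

parity

azimuthal sum: 8 − 4 − 4 = 0  ✓
0 ≤ 7 ≤ 16 (triangle on l)  ✓
L = 8 + 8 + 7 = 23 (odd)  ✗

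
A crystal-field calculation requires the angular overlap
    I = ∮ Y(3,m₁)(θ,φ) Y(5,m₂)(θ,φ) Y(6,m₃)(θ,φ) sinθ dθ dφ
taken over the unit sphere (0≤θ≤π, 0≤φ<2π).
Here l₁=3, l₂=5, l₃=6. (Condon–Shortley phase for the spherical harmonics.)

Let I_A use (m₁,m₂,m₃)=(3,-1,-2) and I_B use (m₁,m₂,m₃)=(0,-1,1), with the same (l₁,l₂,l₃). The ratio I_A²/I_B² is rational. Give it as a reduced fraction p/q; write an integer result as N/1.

Same 3,5,6: normalisation and zero-m 3j drop out of the ratio.
A: Δ: 2! 4! 8! / 15! → 1/675675; sum: t=0:+1/27648 = 1/27648; 3j²(3 5 6; 3 -1 -2) = Δ·Π!·Σ² = 10/429  (sign +1)
B: Δ: 2! 4! 8! / 15! → 1/675675; sum: t=0:+1/6912 t=1:−1/2880 t=2:+1/17280 = -1/6912; 3j²(3 5 6; 0 -1 1) = Δ·Π!·Σ² = 5/429  (sign +1)
I_A²/I_B² = (10/429)/(5/429) = 2/1

2/1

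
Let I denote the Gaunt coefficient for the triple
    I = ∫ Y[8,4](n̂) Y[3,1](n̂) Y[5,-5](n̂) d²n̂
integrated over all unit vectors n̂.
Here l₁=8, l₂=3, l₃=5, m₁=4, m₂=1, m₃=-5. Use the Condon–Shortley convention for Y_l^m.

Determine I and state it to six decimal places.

0.034108

m-sum 0 ✓  L=16 even ✓  5≤5≤11 ✓
Π(2lᵢ+1) = 17×7×11 = 1309
triangle coeff Δ(8,3,5) = 1/136136
Σ_t [3,3]: t=3:−1/518400 = -1/518400
(3j)²=56/2431 [(8 3 5; 0 0 0)], sign=+1
Σ_t [4,4]: t=4:+1/174182400 = 1/174182400
(3j)²=3/6188 [(8 3 5; 4 1 -5)], sign=+1
⇒ 4πI² = 42/2873
I = (+1)√(42/2873/(4π)) = 0.03410766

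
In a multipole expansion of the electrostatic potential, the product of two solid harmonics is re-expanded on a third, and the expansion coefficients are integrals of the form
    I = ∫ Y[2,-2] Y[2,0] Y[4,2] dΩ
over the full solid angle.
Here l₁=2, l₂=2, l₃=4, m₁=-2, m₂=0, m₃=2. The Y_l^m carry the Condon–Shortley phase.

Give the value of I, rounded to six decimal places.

m-sum 0 ✓  L=8 even ✓  0≤4≤4 ✓
Π(2lᵢ+1) = 5×5×9 = 225
triangle coeff Δ(2,2,4) = 1/630
Σ_t [0,0]: t=0:+1/16 = 1/16
(3j)²=2/35 [(2 2 4; 0 0 0)], sign=+1
Σ_t [0,0]: t=0:+1/96 = 1/96
(3j)²=1/42 [(2 2 4; -2 0 2)], sign=+1
⇒ 4πI² = 15/49
I = (+1)√(15/49/(4π)) = 0.15607835

0.156078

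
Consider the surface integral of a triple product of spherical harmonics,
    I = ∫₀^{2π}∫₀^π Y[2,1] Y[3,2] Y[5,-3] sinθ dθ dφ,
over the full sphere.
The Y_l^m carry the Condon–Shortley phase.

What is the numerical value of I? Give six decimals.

m-sum 0 ✓  L=10 even ✓  1≤5≤5 ✓
Π(2lᵢ+1) = 5×7×11 = 385
triangle coeff Δ(2,3,5) = 1/2310
Σ_t [0,0]: t=0:+1/144 = 1/144
(3j)²=10/231 [(2 3 5; 0 0 0)], sign=-1
Σ_t [0,0]: t=0:+1/720 = 1/720
(3j)²=8/165 [(2 3 5; 1 2 -3)], sign=+1
⇒ 4πI² = 80/99
I = (-1)√(80/99/(4π)) = -0.25358436

-0.253584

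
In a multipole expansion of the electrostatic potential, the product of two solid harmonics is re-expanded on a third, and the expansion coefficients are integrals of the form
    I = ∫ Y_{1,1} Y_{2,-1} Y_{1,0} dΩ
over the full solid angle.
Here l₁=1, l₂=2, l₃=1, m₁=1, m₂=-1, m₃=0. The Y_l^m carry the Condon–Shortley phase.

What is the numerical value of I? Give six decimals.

m-sum 0 ✓  L=4 even ✓  1≤1≤3 ✓
Π(2lᵢ+1) = 3×5×3 = 45
triangle coeff Δ(1,2,1) = 1/30
Σ_t [1,1]: t=1:−1/1 = -1/1
(3j)²=2/15 [(1 2 1; 0 0 0)], sign=+1
Σ_t [0,0]: t=0:+1/2 = 1/2
(3j)²=1/10 [(1 2 1; 1 -1 0)], sign=-1
⇒ 4πI² = 3/5
I = (-1)√(3/5/(4π)) = -0.21850969

-0.218510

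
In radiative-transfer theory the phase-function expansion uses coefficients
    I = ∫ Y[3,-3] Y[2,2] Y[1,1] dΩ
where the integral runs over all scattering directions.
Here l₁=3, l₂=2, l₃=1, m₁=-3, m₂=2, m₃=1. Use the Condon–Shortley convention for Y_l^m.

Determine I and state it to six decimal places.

Checks pass: Σm=0; 6 even; l₃=1∈[1,5].
(2·3+1)(2·2+1)(2·1+1) = 105
Δ: 4! 2! 0! / 7! → 1/105
sum: t=2:+1/4 = 1/4
3j²(3 2 1; 0 0 0) = Δ·Π!·Σ² = 3/35  (sign -1)
sum: t=4:+1/48 = 1/48
3j²(3 2 1; -3 2 1) = Δ·Π!·Σ² = 1/7  (sign +1)
combine: 4πI² = 105·3/35·1/7 = 9/7
take √, sign -1: I = -0.31986543

-0.319865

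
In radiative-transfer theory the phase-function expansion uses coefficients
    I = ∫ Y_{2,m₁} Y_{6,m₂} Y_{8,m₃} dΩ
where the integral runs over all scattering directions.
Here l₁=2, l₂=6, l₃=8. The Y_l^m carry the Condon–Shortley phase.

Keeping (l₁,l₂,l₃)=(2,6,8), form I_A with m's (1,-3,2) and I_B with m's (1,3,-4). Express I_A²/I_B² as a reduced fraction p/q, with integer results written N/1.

5/22

l's match ⇒ only the (l;m) 3-j factors differ between A and B.
A: triangle coeff Δ(2,6,8) = 1/30940; Σ_t [0,0]: t=0:+1/13063680 = 1/13063680; (3j)²=10/1547 [(2 6 8; 1 -3 2)], sign=+1
B: triangle coeff Δ(2,6,8) = 1/30940; Σ_t [0,0]: t=0:+1/13063680 = 1/13063680; (3j)²=44/1547 [(2 6 8; 1 3 -4)], sign=+1
I_A²/I_B² = (10/1547)/(44/1547) = 5/22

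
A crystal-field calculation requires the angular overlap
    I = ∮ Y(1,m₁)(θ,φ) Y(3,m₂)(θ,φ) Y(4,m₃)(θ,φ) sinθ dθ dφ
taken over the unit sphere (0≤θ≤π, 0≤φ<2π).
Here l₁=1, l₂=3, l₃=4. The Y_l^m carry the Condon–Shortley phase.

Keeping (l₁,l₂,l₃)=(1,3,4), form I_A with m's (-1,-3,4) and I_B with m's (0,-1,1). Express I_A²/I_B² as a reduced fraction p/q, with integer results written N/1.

28/15

Shared (l₁,l₂,l₃)=(1,3,4): N and (l;000)² cancel in I_A²/I_B².
A: Δ = 0!·2!·6!/9! = 1/252; Racah Σ t=0..0: t=0:+1/1440 = 1/1440; ⇒ 3j(1 3 4; -1 -3 4)² = 1/9, sgn +1
B: Δ = 0!·2!·6!/9! = 1/252; Racah Σ t=0..0: t=0:+1/48 = 1/48; ⇒ 3j(1 3 4; 0 -1 1)² = 5/84, sgn -1
I_A²/I_B² = (1/9)/(5/84) = 28/15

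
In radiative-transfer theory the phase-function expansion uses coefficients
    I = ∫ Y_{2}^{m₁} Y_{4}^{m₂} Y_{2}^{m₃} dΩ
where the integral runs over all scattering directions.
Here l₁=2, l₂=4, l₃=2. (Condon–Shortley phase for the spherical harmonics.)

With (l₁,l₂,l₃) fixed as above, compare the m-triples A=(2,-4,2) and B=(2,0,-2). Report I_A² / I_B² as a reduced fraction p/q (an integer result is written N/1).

70/1

Same 2,4,2: normalisation and zero-m 3j drop out of the ratio.
A: Δ: 4! 0! 4! / 9! → 1/630; sum: t=0:+1/576 = 1/576; 3j²(2 4 2; 2 -4 2) = Δ·Π!·Σ² = 1/9  (sign +1)
B: Δ: 4! 0! 4! / 9! → 1/630; sum: t=0:+1/576 = 1/576; 3j²(2 4 2; 2 0 -2) = Δ·Π!·Σ² = 1/630  (sign +1)
I_A²/I_B² = (1/9)/(1/630) = 70/1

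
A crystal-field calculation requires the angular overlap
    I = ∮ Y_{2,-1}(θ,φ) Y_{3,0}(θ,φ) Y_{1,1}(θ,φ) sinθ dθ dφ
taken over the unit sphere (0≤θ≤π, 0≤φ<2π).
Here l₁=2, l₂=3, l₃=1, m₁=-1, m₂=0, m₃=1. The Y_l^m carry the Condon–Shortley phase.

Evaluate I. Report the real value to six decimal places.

Checks pass: Σm=0; 6 even; l₃=1∈[1,5].
(2·2+1)(2·3+1)(2·1+1) = 105
Δ: 4! 0! 2! / 7! → 1/105
sum: t=2:+1/4 = 1/4
3j²(2 3 1; 0 0 0) = Δ·Π!·Σ² = 3/35  (sign -1)
sum: t=3:−1/12 = -1/12
3j²(2 3 1; -1 0 1) = Δ·Π!·Σ² = 1/35  (sign -1)
combine: 4πI² = 105·3/35·1/35 = 9/35
take √, sign +1: I = 0.14304817

0.143048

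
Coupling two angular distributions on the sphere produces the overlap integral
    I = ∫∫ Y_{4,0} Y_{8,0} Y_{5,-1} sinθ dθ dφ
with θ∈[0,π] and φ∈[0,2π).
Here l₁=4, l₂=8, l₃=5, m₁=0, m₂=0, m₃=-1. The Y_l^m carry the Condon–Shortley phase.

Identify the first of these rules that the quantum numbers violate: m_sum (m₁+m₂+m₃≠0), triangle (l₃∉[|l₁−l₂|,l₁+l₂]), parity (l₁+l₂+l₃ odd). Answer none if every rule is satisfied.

m_sum

Σmᵢ = -1  ✗
l₃∈[|l₁−l₂|,l₁+l₂]=[4,12], have l₃=5
Σlᵢ = 17 ⇒ odd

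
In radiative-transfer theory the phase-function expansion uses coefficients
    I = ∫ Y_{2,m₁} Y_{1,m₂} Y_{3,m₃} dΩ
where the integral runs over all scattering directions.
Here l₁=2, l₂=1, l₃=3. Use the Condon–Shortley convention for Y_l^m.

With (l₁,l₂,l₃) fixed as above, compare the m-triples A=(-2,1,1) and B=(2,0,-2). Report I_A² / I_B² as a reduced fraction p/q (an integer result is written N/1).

1/5

Same 2,1,3: normalisation and zero-m 3j drop out of the ratio.
A: Δ: 0! 4! 2! / 7! → 1/105; sum: t=0:+1/48 = 1/48; 3j²(2 1 3; -2 1 1) = Δ·Π!·Σ² = 1/105  (sign +1)
B: Δ: 0! 4! 2! / 7! → 1/105; sum: t=0:+1/24 = 1/24; 3j²(2 1 3; 2 0 -2) = Δ·Π!·Σ² = 1/21  (sign -1)
I_A²/I_B² = (1/105)/(1/21) = 1/5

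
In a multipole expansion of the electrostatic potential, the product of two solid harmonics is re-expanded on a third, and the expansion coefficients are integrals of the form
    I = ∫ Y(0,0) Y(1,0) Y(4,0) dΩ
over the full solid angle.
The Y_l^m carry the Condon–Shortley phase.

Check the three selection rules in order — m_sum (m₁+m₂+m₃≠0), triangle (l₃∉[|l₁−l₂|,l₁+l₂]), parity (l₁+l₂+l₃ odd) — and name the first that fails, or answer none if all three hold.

azimuthal sum: 0 + 0 + 0 = 0  ✓
1 ≤ 4 ≤ 1 (triangle on l)  ✗
L = 0 + 1 + 4 = 5 (odd)

triangle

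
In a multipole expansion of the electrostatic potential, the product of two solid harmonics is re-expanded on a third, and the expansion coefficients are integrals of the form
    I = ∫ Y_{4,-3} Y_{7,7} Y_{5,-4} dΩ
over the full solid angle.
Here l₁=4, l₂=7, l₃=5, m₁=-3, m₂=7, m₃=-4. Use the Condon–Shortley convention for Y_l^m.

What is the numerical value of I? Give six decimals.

-0.216112

Rules hold: Σm=0, L=16 even, 3≤5≤11.
N = 9·15·11 = 1485
Δ = 6!·2!·8!/17! = 1/6126120
Racah Σ t=2..4: t=2:+1/69120 t=3:−1/20736 t=4:+1/69120 = -1/51840
⇒ 3j(4 7 5; 0 0 0)² = 280/21879, sgn +1
Racah Σ t=6..6: t=6:+1/29030400 = 1/29030400
⇒ 3j(4 7 5; -3 7 -4)² = 21/680, sgn -1
4πI² = N·(3j₀)²·(3jₘ)² = 2205/3757
I = -1·√(0.586904/4π) = -0.21611194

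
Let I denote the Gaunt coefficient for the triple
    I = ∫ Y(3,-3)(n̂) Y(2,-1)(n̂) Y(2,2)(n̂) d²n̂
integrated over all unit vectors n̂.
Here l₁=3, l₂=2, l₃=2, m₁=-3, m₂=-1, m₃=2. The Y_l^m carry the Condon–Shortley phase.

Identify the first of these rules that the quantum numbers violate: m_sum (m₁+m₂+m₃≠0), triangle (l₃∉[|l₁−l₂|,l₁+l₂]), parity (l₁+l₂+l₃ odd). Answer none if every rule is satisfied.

Σmᵢ = -2  ✗
l₃∈[|l₁−l₂|,l₁+l₂]=[1,5], have l₃=2
Σlᵢ = 7 ⇒ odd

m_sum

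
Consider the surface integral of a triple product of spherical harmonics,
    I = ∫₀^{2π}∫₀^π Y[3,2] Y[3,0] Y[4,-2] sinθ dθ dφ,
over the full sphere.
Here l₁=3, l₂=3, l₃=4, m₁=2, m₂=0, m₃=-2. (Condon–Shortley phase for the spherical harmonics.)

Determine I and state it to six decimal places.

-0.044418

Rules hold: Σm=0, L=10 even, 0≤4≤6.
N = 7·7·9 = 441
Δ = 2!·4!·4!/11! = 1/34650
Racah Σ t=0..2: t=0:+1/72 t=1:−1/16 t=2:+1/72 = -5/144
⇒ 3j(3 3 4; 0 0 0)² = 2/77, sgn -1
Racah Σ t=0..1: t=0:+1/72 t=1:−1/96 = 1/288
⇒ 3j(3 3 4; 2 0 -2)² = 1/462, sgn +1
4πI² = N·(3j₀)²·(3jₘ)² = 3/121
I = -1·√(0.0247934/4π) = -0.04441841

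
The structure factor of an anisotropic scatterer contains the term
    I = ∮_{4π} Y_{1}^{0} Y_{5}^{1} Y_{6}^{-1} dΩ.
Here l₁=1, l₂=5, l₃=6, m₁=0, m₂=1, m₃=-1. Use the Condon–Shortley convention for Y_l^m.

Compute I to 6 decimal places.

m-sum 0 ✓  L=12 even ✓  4≤6≤6 ✓
Π(2lᵢ+1) = 3×11×13 = 429
triangle coeff Δ(1,5,6) = 1/858
Σ_t [0,0]: t=0:+1/14400 = 1/14400
(3j)²=6/143 [(1 5 6; 0 0 0)], sign=+1
Σ_t [0,0]: t=0:+1/17280 = 1/17280
(3j)²=35/858 [(1 5 6; 0 1 -1)], sign=-1
⇒ 4πI² = 105/143
I = (-1)√(105/143/(4π)) = -0.24172507

-0.241725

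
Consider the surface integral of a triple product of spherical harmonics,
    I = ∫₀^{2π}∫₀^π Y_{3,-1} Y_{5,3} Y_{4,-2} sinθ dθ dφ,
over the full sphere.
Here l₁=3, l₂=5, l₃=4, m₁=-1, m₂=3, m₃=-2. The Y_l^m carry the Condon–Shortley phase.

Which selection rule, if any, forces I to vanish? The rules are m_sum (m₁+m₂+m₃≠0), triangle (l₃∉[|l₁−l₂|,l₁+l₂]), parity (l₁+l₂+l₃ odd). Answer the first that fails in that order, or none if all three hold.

Σmᵢ = 0  ✓
l₃∈[|l₁−l₂|,l₁+l₂]=[2,8], have l₃=4  ✓
Σlᵢ = 12 ⇒ even  ✓

none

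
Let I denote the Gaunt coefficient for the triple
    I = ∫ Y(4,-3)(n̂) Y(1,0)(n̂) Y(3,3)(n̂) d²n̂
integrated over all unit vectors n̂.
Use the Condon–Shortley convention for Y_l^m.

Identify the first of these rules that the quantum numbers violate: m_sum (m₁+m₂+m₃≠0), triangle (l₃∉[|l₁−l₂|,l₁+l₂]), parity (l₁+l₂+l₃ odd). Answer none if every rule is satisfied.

azimuthal sum: -3 + 0 + 3 = 0  ✓
3 ≤ 3 ≤ 5 (triangle on l)  ✓
L = 4 + 1 + 3 = 8 (even)  ✓

none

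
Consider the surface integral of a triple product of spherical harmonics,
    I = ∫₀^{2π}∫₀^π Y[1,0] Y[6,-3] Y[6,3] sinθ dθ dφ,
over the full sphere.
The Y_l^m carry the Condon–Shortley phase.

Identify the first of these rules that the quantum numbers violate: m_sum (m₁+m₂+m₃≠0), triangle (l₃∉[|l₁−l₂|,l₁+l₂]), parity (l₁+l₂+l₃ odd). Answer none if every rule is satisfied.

parity

Σmᵢ = 0  ✓
l₃∈[|l₁−l₂|,l₁+l₂]=[5,7], have l₃=6  ✓
Σlᵢ = 13 ⇒ odd  ✗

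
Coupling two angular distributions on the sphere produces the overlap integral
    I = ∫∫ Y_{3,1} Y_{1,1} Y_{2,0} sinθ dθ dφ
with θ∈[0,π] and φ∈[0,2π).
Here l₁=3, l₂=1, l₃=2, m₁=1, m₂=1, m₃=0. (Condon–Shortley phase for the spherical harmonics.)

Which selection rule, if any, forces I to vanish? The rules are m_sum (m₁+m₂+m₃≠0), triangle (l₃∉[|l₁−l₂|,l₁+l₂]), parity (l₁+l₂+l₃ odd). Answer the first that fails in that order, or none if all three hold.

m_sum

Σmᵢ = 2  ✗
l₃∈[|l₁−l₂|,l₁+l₂]=[2,4], have l₃=2
Σlᵢ = 6 ⇒ even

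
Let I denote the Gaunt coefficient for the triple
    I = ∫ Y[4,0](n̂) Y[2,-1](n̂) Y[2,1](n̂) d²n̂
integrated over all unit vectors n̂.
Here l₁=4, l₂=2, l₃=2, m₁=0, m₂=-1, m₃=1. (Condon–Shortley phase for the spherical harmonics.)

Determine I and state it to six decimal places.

Rules hold: Σm=0, L=8 even, 2≤2≤6.
N = 9·5·5 = 225
Δ = 4!·4!·0!/9! = 1/630
Racah Σ t=2..2: t=2:+1/16 = 1/16
⇒ 3j(4 2 2; 0 0 0)² = 2/35, sgn +1
Racah Σ t=1..1: t=1:−1/36 = -1/36
⇒ 3j(4 2 2; 0 -1 1)² = 8/315, sgn +1
4πI² = N·(3j₀)²·(3jₘ)² = 16/49
I = +1·√(0.326531/4π) = 0.16119702

0.161197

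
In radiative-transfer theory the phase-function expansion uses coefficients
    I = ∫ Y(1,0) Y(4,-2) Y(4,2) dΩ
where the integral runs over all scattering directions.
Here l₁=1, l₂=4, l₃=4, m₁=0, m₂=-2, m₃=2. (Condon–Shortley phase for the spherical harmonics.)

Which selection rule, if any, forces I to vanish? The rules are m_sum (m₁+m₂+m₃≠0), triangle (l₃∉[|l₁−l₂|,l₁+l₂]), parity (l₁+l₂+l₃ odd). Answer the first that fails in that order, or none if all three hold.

parity

Σmᵢ = 0  ✓
l₃∈[|l₁−l₂|,l₁+l₂]=[3,5], have l₃=4  ✓
Σlᵢ = 9 ⇒ odd  ✗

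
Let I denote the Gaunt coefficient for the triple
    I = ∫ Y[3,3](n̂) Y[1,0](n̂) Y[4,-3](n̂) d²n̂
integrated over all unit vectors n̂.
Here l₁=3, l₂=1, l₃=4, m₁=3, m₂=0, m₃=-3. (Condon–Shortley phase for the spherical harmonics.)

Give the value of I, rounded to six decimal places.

-0.162868

Rules hold: Σm=0, L=8 even, 2≤4≤4.
N = 7·3·9 = 189
Δ = 0!·6!·2!/9! = 1/252
Racah Σ t=0..0: t=0:+1/36 = 1/36
⇒ 3j(3 1 4; 0 0 0)² = 4/63, sgn +1
Racah Σ t=0..0: t=0:+1/720 = 1/720
⇒ 3j(3 1 4; 3 0 -3)² = 1/36, sgn -1
4πI² = N·(3j₀)²·(3jₘ)² = 1/3
I = -1·√(0.333333/4π) = -0.16286750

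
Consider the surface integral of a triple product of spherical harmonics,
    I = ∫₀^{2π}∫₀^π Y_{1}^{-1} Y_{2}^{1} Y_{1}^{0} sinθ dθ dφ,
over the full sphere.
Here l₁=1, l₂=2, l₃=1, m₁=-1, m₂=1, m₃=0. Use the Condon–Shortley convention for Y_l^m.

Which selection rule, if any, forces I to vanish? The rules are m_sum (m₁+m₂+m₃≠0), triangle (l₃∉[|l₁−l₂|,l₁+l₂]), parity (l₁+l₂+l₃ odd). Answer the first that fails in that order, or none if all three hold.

none

Σmᵢ = 0  ✓
l₃∈[|l₁−l₂|,l₁+l₂]=[1,3], have l₃=1  ✓
Σlᵢ = 4 ⇒ even  ✓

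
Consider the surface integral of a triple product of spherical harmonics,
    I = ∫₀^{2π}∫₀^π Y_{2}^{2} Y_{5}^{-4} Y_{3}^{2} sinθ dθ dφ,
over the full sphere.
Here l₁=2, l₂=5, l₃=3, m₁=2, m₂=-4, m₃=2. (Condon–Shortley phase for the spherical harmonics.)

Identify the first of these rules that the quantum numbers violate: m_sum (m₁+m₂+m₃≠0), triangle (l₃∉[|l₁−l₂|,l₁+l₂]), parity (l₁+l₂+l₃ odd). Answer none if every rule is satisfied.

none

m₁+m₂+m₃ = 2 − 4 + 2 = 0  ✓
triangle: |2−5|=3 ≤ l₃=3 ≤ 2+5=7  ✓
parity: l₁+l₂+l₃ = 10 is even  ✓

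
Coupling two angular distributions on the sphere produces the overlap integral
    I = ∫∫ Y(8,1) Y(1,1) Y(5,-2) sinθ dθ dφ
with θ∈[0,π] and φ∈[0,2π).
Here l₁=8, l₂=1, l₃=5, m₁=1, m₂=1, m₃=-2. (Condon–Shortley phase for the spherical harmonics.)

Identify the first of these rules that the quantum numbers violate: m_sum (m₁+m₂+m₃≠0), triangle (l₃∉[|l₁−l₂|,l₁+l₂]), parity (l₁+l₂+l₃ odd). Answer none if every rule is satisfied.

triangle

m₁+m₂+m₃ = 1 + 1 − 2 = 0  ✓
triangle: |8−1|=7 ≤ l₃=5 ≤ 8+1=9  ✗
parity: l₁+l₂+l₃ = 14 is even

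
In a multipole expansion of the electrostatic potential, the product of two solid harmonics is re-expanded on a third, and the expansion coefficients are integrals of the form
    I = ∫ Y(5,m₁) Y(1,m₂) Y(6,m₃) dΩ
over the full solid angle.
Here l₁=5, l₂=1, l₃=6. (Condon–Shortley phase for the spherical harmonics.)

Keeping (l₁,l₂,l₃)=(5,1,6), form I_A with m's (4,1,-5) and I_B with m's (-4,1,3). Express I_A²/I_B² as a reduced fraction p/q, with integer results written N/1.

l's match ⇒ only the (l;m) 3-j factors differ between A and B.
A: triangle coeff Δ(5,1,6) = 1/858; Σ_t [0,0]: t=0:+1/725760 = 1/725760; (3j)²=5/78 [(5 1 6; 4 1 -5)], sign=-1
B: triangle coeff Δ(5,1,6) = 1/858; Σ_t [0,0]: t=0:+1/725760 = 1/725760; (3j)²=1/286 [(5 1 6; -4 1 3)], sign=-1
I_A²/I_B² = (5/78)/(1/286) = 55/3

55/3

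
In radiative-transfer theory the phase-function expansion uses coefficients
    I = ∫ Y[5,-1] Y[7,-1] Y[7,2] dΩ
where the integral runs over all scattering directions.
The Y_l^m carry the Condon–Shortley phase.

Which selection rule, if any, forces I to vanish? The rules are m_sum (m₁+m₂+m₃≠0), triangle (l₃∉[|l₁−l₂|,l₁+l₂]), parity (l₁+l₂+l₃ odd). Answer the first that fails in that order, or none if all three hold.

parity

Σmᵢ = 0  ✓
l₃∈[|l₁−l₂|,l₁+l₂]=[2,12], have l₃=7  ✓
Σlᵢ = 19 ⇒ odd  ✗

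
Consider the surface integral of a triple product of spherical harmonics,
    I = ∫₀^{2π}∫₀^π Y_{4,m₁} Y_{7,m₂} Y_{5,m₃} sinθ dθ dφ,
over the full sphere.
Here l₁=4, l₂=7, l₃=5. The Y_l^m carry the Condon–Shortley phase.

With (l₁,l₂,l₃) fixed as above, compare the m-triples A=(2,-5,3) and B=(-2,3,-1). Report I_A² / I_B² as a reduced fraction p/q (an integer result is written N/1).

30899/7098

Shared (l₁,l₂,l₃)=(4,7,5): N and (l;000)² cancel in I_A²/I_B².
A: Δ = 6!·2!·8!/17! = 1/6126120; Racah Σ t=0..2: t=0:+1/2073600 t=1:−1/604800 t=2:+1/3870720 = -53/58060800; ⇒ 3j(4 7 5; 2 -5 3)² = 2809/185640, sgn -1
B: Δ = 6!·2!·8!/17! = 1/6126120; Racah Σ t=4..6: t=4:+1/138240 t=5:−1/86400 t=6:+1/829440 = -13/4147200; ⇒ 3j(4 7 5; -2 3 -1)² = 13/3740, sgn -1
I_A²/I_B² = (2809/185640)/(13/3740) = 30899/7098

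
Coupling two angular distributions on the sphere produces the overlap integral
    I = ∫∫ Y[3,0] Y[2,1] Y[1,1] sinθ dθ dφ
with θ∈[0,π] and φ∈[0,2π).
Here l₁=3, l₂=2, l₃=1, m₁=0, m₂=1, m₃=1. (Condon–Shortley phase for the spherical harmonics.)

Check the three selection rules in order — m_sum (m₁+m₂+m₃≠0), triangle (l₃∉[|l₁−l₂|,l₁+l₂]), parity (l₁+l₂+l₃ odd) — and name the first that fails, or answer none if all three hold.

m_sum

m₁+m₂+m₃ = 0 + 1 + 1 = 2  ✗
triangle: |3−2|=1 ≤ l₃=1 ≤ 3+2=5
parity: l₁+l₂+l₃ = 6 is even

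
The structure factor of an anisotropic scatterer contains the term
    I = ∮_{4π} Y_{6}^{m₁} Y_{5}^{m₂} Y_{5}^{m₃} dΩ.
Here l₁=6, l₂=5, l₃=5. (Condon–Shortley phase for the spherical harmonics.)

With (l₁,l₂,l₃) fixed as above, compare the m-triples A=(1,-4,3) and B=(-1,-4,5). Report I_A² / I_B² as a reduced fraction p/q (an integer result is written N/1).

121/45

l's match ⇒ only the (l;m) 3-j factors differ between A and B.
A: triangle coeff Δ(6,5,5) = 1/28588560; Σ_t [0,1]: t=0:+1/518400 t=1:−1/138240 = -11/2073600; (3j)²=77/4420 [(6 5 5; 1 -4 3)], sign=-1
B: triangle coeff Δ(6,5,5) = 1/28588560; Σ_t [1,1]: t=1:−1/2073600 = -1/2073600; (3j)²=63/9724 [(6 5 5; -1 -4 5)], sign=-1
I_A²/I_B² = (77/4420)/(63/9724) = 121/45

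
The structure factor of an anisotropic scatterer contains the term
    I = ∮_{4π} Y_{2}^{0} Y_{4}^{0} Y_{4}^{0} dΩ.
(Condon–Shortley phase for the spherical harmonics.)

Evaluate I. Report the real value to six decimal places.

Rules hold: Σm=0, L=10 even, 2≤4≤6.
N = 5·9·9 = 405
Δ = 2!·2!·6!/11! = 1/13860
Racah Σ t=0..2: t=0:+1/192 t=1:−1/36 t=2:+1/192 = -5/288
⇒ 3j(2 4 4; 0 0 0)² = 20/693, sgn -1
(m-triple is (0,0,0) — same symbol as above.)
4πI² = N·(3j₀)²·(3jₘ)² = 2000/5929
I = +1·√(0.337325/4π) = 0.16383977

0.163840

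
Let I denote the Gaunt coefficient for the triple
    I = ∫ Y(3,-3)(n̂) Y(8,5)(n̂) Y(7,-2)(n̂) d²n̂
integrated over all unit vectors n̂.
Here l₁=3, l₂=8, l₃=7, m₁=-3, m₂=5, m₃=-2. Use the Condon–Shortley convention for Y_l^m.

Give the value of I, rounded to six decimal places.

m-sum 0 ✓  L=18 even ✓  5≤7≤11 ✓
Π(2lᵢ+1) = 7×17×15 = 1785
triangle coeff Δ(3,8,7) = 1/5290740
Σ_t [1,3]: t=1:−1/7257600 t=2:+1/2073600 t=3:−1/7257600 = 1/4838400
(3j)²=252/20995 [(3 8 7; 0 0 0)], sign=-1
Σ_t [4,4]: t=4:+1/104509440 = 1/104509440
(3j)²=275/13566 [(3 8 7; -3 5 -2)], sign=-1
⇒ 4πI² = 34650/79781
I = (+1)√(34650/79781/(4π)) = 0.18590752

0.185908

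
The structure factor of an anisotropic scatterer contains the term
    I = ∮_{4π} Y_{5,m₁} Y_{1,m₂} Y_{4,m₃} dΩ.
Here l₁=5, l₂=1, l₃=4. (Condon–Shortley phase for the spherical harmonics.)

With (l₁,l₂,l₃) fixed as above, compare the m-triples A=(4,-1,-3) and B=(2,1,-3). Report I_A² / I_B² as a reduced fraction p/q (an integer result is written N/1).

12/1

Same 5,1,4: normalisation and zero-m 3j drop out of the ratio.
A: Δ: 2! 8! 0! / 11! → 1/495; sum: t=0:+1/10080 = 1/10080; 3j²(5 1 4; 4 -1 -3) = Δ·Π!·Σ² = 4/55  (sign -1)
B: Δ: 2! 8! 0! / 11! → 1/495; sum: t=2:+1/10080 = 1/10080; 3j²(5 1 4; 2 1 -3) = Δ·Π!·Σ² = 1/165  (sign -1)
I_A²/I_B² = (4/55)/(1/165) = 12/1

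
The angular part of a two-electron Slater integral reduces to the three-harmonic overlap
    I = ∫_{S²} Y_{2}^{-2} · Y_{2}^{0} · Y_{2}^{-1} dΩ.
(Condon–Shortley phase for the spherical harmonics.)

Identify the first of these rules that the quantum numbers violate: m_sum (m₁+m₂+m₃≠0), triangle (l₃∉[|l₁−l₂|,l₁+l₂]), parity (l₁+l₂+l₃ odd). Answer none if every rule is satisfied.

m_sum

Σmᵢ = -3  ✗
l₃∈[|l₁−l₂|,l₁+l₂]=[0,4], have l₃=2
Σlᵢ = 6 ⇒ even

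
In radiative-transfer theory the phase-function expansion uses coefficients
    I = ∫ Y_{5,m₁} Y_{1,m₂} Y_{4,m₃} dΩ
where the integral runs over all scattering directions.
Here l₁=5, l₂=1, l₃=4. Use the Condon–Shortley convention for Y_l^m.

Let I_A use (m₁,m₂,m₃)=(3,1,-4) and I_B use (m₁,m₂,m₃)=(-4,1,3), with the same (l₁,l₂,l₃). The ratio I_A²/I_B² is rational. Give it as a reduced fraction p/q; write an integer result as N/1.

Shared (l₁,l₂,l₃)=(5,1,4): N and (l;000)² cancel in I_A²/I_B².
A: Δ = 2!·8!·0!/11! = 1/495; Racah Σ t=2..2: t=2:+1/80640 = 1/80640; ⇒ 3j(5 1 4; 3 1 -4)² = 1/495, sgn +1
B: Δ = 2!·8!·0!/11! = 1/495; Racah Σ t=2..2: t=2:+1/10080 = 1/10080; ⇒ 3j(5 1 4; -4 1 3)² = 4/55, sgn -1
I_A²/I_B² = (1/495)/(4/55) = 1/36

1/36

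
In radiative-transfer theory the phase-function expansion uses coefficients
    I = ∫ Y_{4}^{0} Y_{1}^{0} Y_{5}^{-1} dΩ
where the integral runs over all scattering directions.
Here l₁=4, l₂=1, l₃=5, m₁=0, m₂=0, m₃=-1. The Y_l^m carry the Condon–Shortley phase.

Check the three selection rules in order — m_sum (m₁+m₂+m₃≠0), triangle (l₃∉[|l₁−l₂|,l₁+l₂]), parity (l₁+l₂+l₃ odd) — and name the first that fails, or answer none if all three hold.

Σmᵢ = -1  ✗
l₃∈[|l₁−l₂|,l₁+l₂]=[3,5], have l₃=5
Σlᵢ = 10 ⇒ even

m_sum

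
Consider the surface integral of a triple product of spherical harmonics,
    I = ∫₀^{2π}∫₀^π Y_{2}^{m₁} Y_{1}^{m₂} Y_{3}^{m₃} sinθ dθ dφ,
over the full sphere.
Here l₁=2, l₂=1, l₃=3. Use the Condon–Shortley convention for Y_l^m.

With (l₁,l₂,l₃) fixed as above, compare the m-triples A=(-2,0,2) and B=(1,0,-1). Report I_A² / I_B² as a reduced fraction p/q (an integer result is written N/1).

5/8

Shared (l₁,l₂,l₃)=(2,1,3): N and (l;000)² cancel in I_A²/I_B².
A: Δ = 0!·4!·2!/7! = 1/105; Racah Σ t=0..0: t=0:+1/24 = 1/24; ⇒ 3j(2 1 3; -2 0 2)² = 1/21, sgn -1
B: Δ = 0!·4!·2!/7! = 1/105; Racah Σ t=0..0: t=0:+1/6 = 1/6; ⇒ 3j(2 1 3; 1 0 -1)² = 8/105, sgn +1
I_A²/I_B² = (1/21)/(8/105) = 5/8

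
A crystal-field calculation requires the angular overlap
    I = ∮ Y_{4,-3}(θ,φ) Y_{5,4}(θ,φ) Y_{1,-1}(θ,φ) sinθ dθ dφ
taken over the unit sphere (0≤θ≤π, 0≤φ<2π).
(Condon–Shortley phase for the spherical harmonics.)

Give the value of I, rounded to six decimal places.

Rules hold: Σm=0, L=10 even, 1≤1≤9.
N = 9·11·3 = 297
Δ = 8!·0!·2!/11! = 1/495
Racah Σ t=4..4: t=4:+1/576 = 1/576
⇒ 3j(4 5 1; 0 0 0)² = 5/99, sgn -1
Racah Σ t=7..7: t=7:−1/10080 = -1/10080
⇒ 3j(4 5 1; -3 4 -1)² = 4/55, sgn -1
4πI² = N·(3j₀)²·(3jₘ)² = 12/11
I = +1·√(1.09091/4π) = 0.29463840

0.294638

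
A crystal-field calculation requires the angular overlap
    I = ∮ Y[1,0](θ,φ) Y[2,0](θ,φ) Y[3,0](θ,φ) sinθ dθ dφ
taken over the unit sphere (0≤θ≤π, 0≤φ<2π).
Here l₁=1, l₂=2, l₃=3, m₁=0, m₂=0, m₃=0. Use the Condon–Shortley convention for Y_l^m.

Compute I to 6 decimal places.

0.247767

Rules hold: Σm=0, L=6 even, 1≤3≤3.
N = 3·5·7 = 105
Δ = 0!·2!·4!/7! = 1/105
Racah Σ t=0..0: t=0:+1/4 = 1/4
⇒ 3j(1 2 3; 0 0 0)² = 3/35, sgn -1
(m-triple is (0,0,0) — same symbol as above.)
4πI² = N·(3j₀)²·(3jₘ)² = 27/35
I = +1·√(0.771429/4π) = 0.24776670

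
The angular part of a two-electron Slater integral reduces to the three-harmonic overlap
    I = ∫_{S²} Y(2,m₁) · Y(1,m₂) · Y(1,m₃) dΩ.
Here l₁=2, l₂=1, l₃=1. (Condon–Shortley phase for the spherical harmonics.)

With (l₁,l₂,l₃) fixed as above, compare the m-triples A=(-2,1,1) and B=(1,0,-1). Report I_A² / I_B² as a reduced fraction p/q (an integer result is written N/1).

Shared (l₁,l₂,l₃)=(2,1,1): N and (l;000)² cancel in I_A²/I_B².
A: Δ = 2!·2!·0!/5! = 1/30; Racah Σ t=2..2: t=2:+1/4 = 1/4; ⇒ 3j(2 1 1; -2 1 1)² = 1/5, sgn +1
B: Δ = 2!·2!·0!/5! = 1/30; Racah Σ t=1..1: t=1:−1/2 = -1/2; ⇒ 3j(2 1 1; 1 0 -1)² = 1/10, sgn -1
I_A²/I_B² = (1/5)/(1/10) = 2/1

2/1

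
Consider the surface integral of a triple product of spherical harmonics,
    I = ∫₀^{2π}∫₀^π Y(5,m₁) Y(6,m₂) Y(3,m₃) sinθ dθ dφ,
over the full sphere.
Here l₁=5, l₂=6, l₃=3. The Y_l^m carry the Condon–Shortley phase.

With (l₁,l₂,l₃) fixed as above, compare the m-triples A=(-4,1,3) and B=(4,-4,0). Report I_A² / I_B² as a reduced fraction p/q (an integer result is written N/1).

l's match ⇒ only the (l;m) 3-j factors differ between A and B.
A: triangle coeff Δ(5,6,3) = 1/675675; Σ_t [7,7]: t=7:−1/241920 = -1/241920; (3j)²=4/1001 [(5 6 3; -4 1 3)], sign=-1
B: triangle coeff Δ(5,6,3) = 1/675675; Σ_t [0,1]: t=0:+1/161280 t=1:−1/60480 = -1/96768; (3j)²=15/1001 [(5 6 3; 4 -4 0)], sign=+1
I_A²/I_B² = (4/1001)/(15/1001) = 4/15

4/15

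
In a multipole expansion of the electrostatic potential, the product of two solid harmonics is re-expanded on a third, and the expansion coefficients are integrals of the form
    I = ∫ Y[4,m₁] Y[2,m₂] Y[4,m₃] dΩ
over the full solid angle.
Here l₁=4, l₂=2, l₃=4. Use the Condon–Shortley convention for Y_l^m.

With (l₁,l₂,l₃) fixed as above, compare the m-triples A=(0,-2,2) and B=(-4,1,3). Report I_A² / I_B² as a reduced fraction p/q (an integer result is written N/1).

Same 4,2,4: normalisation and zero-m 3j drop out of the ratio.
A: Δ: 2! 6! 2! / 11! → 1/13860; sum: t=0:+1/192 = 1/192; 3j²(4 2 4; 0 -2 2) = Δ·Π!·Σ² = 3/77  (sign +1)
B: Δ: 2! 6! 2! / 11! → 1/13860; sum: t=2:+1/1440 = 1/1440; 3j²(4 2 4; -4 1 3) = Δ·Π!·Σ² = 7/165  (sign -1)
I_A²/I_B² = (3/77)/(7/165) = 45/49

45/49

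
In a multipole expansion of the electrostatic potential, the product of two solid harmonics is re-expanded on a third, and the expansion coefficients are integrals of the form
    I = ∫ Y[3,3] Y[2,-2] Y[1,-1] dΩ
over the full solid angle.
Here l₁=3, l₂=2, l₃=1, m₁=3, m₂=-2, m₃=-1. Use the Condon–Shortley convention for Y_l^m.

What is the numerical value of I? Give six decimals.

-0.319865

m-sum 0 ✓  L=6 even ✓  1≤1≤5 ✓
Π(2lᵢ+1) = 7×5×3 = 105
triangle coeff Δ(3,2,1) = 1/105
Σ_t [2,2]: t=2:+1/4 = 1/4
(3j)²=3/35 [(3 2 1; 0 0 0)], sign=-1
Σ_t [0,0]: t=0:+1/48 = 1/48
(3j)²=1/7 [(3 2 1; 3 -2 -1)], sign=+1
⇒ 4πI² = 9/7
I = (-1)√(9/7/(4π)) = -0.31986543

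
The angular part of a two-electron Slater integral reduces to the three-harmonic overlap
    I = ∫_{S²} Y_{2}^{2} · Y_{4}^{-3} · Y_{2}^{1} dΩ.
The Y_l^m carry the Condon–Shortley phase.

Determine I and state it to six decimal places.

Rules hold: Σm=0, L=8 even, 2≤2≤6.
N = 5·9·5 = 225
Δ = 4!·0!·4!/9! = 1/630
Racah Σ t=2..2: t=2:+1/16 = 1/16
⇒ 3j(2 4 2; 0 0 0)² = 2/35, sgn +1
Racah Σ t=0..0: t=0:+1/144 = 1/144
⇒ 3j(2 4 2; 2 -3 1)² = 1/18, sgn -1
4πI² = N·(3j₀)²·(3jₘ)² = 5/7
I = -1·√(0.714286/4π) = -0.23841361

-0.238414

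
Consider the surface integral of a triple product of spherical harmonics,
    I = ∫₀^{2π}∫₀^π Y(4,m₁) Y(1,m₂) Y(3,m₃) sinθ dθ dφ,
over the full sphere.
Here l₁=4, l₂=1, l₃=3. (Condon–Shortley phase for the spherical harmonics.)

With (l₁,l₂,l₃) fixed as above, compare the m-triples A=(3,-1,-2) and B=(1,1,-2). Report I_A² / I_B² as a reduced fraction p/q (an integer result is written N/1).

Shared (l₁,l₂,l₃)=(4,1,3): N and (l;000)² cancel in I_A²/I_B².
A: Δ = 2!·6!·0!/9! = 1/252; Racah Σ t=0..0: t=0:+1/240 = 1/240; ⇒ 3j(4 1 3; 3 -1 -2)² = 1/12, sgn -1
B: Δ = 2!·6!·0!/9! = 1/252; Racah Σ t=2..2: t=2:+1/240 = 1/240; ⇒ 3j(4 1 3; 1 1 -2)² = 1/84, sgn -1
I_A²/I_B² = (1/12)/(1/84) = 7/1

7/1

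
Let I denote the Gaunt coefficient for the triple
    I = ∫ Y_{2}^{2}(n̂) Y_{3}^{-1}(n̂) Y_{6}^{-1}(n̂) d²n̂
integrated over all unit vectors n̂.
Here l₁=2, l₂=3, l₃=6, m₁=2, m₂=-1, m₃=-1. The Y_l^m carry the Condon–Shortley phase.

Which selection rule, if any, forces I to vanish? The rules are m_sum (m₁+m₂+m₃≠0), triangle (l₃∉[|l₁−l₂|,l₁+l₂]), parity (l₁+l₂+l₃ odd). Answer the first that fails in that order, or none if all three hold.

triangle

m₁+m₂+m₃ = 2 − 1 − 1 = 0  ✓
triangle: |2−3|=1 ≤ l₃=6 ≤ 2+3=5  ✗
parity: l₁+l₂+l₃ = 11 is odd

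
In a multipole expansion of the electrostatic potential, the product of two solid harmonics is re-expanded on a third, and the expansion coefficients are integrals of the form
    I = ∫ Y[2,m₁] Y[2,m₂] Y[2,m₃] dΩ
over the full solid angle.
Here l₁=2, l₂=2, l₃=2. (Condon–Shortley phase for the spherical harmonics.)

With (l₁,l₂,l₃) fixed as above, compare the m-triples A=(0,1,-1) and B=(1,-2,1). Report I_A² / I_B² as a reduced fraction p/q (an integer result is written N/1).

l's match ⇒ only the (l;m) 3-j factors differ between A and B.
A: triangle coeff Δ(2,2,2) = 1/630; Σ_t [1,2]: t=1:−1/2 t=2:+1/4 = -1/4; (3j)²=1/70 [(2 2 2; 0 1 -1)], sign=+1
B: triangle coeff Δ(2,2,2) = 1/630; Σ_t [0,0]: t=0:+1/4 = 1/4; (3j)²=3/35 [(2 2 2; 1 -2 1)], sign=-1
I_A²/I_B² = (1/70)/(3/35) = 1/6

1/6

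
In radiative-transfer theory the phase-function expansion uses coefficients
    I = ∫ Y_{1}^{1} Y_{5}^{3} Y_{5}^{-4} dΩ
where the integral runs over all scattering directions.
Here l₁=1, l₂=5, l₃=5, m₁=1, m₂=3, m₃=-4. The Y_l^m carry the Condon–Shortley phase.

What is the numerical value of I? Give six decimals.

L=11 odd ⇒ parity kills the (l;000) factor ⇒ I = 0

0.000000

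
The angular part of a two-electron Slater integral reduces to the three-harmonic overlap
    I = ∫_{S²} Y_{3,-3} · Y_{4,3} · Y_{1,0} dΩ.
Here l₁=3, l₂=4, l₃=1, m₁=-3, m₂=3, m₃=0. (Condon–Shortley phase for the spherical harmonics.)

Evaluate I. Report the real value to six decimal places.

-0.162868

m-sum 0 ✓  L=8 even ✓  1≤1≤7 ✓
Π(2lᵢ+1) = 7×9×3 = 189
triangle coeff Δ(3,4,1) = 1/252
Σ_t [3,3]: t=3:−1/36 = -1/36
(3j)²=4/63 [(3 4 1; 0 0 0)], sign=+1
Σ_t [6,6]: t=6:+1/720 = 1/720
(3j)²=1/36 [(3 4 1; -3 3 0)], sign=-1
⇒ 4πI² = 1/3
I = (-1)√(1/3/(4π)) = -0.16286750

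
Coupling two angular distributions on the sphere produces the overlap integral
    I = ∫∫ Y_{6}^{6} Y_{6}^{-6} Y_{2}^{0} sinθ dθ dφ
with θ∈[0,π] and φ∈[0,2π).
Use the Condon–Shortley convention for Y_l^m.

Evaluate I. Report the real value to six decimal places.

-0.252313

Rules hold: Σm=0, L=14 even, 0≤2≤12.
N = 13·13·5 = 845
Δ = 10!·2!·2!/15! = 1/90090
Racah Σ t=4..6: t=4:+1/69120 t=5:−1/14400 t=6:+1/69120 = -7/172800
⇒ 3j(6 6 2; 0 0 0)² = 14/715, sgn -1
Racah Σ t=0..0: t=0:+1/14515200 = 1/14515200
⇒ 3j(6 6 2; 6 -6 0)² = 22/455, sgn +1
4πI² = N·(3j₀)²·(3jₘ)² = 4/5
I = -1·√(0.8/4π) = -0.25231325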